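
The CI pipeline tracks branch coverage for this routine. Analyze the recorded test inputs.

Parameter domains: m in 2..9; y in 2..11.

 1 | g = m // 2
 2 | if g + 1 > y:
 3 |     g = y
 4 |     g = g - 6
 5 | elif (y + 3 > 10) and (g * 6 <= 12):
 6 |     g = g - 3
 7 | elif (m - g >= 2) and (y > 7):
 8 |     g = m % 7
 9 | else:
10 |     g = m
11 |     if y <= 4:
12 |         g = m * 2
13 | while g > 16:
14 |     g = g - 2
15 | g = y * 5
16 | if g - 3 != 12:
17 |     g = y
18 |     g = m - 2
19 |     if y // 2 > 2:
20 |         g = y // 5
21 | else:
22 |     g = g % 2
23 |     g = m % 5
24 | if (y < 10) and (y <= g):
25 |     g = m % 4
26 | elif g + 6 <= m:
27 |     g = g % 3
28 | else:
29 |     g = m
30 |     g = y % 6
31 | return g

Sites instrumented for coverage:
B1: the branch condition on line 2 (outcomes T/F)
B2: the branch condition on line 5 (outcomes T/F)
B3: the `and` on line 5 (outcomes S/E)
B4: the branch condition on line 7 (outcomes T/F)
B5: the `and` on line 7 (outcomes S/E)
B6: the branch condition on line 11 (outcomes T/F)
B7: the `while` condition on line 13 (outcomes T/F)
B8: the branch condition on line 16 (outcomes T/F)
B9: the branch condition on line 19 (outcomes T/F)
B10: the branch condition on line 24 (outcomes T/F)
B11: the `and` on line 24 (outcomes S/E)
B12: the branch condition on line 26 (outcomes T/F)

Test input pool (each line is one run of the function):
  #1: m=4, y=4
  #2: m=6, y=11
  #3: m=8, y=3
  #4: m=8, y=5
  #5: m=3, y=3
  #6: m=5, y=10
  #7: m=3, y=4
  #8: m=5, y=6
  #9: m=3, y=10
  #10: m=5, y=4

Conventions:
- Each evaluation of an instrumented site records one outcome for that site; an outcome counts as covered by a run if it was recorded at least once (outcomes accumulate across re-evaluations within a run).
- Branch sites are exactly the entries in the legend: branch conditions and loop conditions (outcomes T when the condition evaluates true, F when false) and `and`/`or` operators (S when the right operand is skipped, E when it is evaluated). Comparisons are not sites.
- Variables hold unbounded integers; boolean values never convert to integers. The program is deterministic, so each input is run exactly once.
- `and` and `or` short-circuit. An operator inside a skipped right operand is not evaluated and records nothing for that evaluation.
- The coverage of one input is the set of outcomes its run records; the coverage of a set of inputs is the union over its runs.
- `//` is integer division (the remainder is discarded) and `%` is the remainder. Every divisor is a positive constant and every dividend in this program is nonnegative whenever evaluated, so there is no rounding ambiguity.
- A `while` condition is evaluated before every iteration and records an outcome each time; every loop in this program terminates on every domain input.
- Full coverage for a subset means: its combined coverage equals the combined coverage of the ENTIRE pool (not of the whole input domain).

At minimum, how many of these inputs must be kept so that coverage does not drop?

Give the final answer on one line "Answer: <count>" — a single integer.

test 1 (m=4, y=4) hits B1=F, B2=F, B3=S, B4=F, B5=E, B6=T, B7=F, B8=T, B9=F, B10=F, B11=E, B12=F
test 2 (m=6, y=11) hits B1=F, B2=F, B3=E, B4=T, B5=E, B7=F, B8=T, B9=T, B10=F, B11=S, B12=F
test 3 (m=8, y=3) hits B1=T, B7=F, B8=F, B10=T, B11=E
test 4 (m=8, y=5) hits B1=F, B2=F, B3=S, B4=F, B5=E, B6=F, B7=F, B8=T, B9=F, B10=T, B11=E
test 5 (m=3, y=3) hits B1=F, B2=F, B3=S, B4=F, B5=E, B6=T, B7=F, B8=F, B10=T, B11=E
test 6 (m=5, y=10) hits B1=F, B2=T, B3=E, B7=F, B8=T, B9=T, B10=F, B11=S, B12=F
test 7 (m=3, y=4) hits B1=F, B2=F, B3=S, B4=F, B5=E, B6=T, B7=F, B8=T, B9=F, B10=F, B11=E, B12=F
test 8 (m=5, y=6) hits B1=F, B2=F, B3=S, B4=F, B5=E, B6=F, B7=F, B8=T, B9=T, B10=F, B11=E, B12=F
test 9 (m=3, y=10) hits B1=F, B2=T, B3=E, B7=F, B8=T, B9=T, B10=F, B11=S, B12=F
test 10 (m=5, y=4) hits B1=F, B2=F, B3=S, B4=F, B5=E, B6=T, B7=F, B8=T, B9=F, B10=F, B11=E, B12=F
pool-wide coverage (21 outcomes): B1=T, B1=F, B2=T, B2=F, B3=S, B3=E, B4=T, B4=F, B5=E, B6=T, B6=F, B7=F, B8=T, B8=F, B9=T, B9=F, B10=T, B10=F, B11=S, B11=E, B12=F
every size-1 subset falls short of the 21 outcomes (best: 12/21)
every size-2 subset falls short of the 21 outcomes (best: 17/21)
every size-3 subset falls short of the 21 outcomes (best: 19/21)
every size-4 subset falls short of the 21 outcomes (best: 20/21)
at size 5, {1, 2, 3, 4, 6} reaches all 21 outcomes; every lexicographically earlier size-5 subset fails

Answer: 5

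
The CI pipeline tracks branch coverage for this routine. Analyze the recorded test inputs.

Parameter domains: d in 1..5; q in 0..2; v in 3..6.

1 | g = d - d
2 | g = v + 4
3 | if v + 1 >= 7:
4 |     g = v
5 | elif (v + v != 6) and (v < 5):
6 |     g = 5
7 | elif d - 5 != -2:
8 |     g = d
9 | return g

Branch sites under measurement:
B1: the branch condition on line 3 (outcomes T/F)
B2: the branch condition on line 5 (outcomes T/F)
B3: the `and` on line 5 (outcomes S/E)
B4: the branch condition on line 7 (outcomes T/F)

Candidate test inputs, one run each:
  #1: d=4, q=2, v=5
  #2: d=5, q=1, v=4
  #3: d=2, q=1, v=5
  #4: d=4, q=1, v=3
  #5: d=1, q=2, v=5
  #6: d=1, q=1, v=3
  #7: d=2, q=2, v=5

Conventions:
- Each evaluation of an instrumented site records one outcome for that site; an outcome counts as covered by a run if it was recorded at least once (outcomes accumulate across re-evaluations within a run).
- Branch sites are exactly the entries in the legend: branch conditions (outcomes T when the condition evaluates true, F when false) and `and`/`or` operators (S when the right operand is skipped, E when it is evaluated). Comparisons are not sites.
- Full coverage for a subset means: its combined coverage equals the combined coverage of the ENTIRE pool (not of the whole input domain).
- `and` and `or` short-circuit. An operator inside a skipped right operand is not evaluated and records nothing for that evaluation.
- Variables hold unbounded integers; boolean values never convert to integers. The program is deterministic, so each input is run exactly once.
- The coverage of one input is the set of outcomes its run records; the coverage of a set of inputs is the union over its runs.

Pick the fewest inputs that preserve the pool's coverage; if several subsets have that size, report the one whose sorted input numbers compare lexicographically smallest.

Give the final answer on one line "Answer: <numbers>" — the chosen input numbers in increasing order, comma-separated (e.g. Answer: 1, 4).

input #1 (d=4, q=2, v=5): events B1->F, B3->E, B2->F, B4->T; covers B1=F, B2=F, B3=E, B4=T
input #2 (d=5, q=1, v=4): events B1->F, B3->E, B2->T; covers B1=F, B2=T, B3=E
input #3 (d=2, q=1, v=5): events B1->F, B3->E, B2->F, B4->T; covers B1=F, B2=F, B3=E, B4=T
input #4 (d=4, q=1, v=3): events B1->F, B3->S, B2->F, B4->T; covers B1=F, B2=F, B3=S, B4=T
input #5 (d=1, q=2, v=5): events B1->F, B3->E, B2->F, B4->T; covers B1=F, B2=F, B3=E, B4=T
input #6 (d=1, q=1, v=3): events B1->F, B3->S, B2->F, B4->T; covers B1=F, B2=F, B3=S, B4=T
input #7 (d=2, q=2, v=5): events B1->F, B3->E, B2->F, B4->T; covers B1=F, B2=F, B3=E, B4=T
the full pool covers 6 outcomes: B1=F, B2=T, B2=F, B3=S, B3=E, B4=T
size 1 is not enough: best union over all size-1 subsets is 4/6
size 2: inputs {2, 4} cover all 6 outcomes, and no lexicographically smaller subset of this size does

Answer: 2, 4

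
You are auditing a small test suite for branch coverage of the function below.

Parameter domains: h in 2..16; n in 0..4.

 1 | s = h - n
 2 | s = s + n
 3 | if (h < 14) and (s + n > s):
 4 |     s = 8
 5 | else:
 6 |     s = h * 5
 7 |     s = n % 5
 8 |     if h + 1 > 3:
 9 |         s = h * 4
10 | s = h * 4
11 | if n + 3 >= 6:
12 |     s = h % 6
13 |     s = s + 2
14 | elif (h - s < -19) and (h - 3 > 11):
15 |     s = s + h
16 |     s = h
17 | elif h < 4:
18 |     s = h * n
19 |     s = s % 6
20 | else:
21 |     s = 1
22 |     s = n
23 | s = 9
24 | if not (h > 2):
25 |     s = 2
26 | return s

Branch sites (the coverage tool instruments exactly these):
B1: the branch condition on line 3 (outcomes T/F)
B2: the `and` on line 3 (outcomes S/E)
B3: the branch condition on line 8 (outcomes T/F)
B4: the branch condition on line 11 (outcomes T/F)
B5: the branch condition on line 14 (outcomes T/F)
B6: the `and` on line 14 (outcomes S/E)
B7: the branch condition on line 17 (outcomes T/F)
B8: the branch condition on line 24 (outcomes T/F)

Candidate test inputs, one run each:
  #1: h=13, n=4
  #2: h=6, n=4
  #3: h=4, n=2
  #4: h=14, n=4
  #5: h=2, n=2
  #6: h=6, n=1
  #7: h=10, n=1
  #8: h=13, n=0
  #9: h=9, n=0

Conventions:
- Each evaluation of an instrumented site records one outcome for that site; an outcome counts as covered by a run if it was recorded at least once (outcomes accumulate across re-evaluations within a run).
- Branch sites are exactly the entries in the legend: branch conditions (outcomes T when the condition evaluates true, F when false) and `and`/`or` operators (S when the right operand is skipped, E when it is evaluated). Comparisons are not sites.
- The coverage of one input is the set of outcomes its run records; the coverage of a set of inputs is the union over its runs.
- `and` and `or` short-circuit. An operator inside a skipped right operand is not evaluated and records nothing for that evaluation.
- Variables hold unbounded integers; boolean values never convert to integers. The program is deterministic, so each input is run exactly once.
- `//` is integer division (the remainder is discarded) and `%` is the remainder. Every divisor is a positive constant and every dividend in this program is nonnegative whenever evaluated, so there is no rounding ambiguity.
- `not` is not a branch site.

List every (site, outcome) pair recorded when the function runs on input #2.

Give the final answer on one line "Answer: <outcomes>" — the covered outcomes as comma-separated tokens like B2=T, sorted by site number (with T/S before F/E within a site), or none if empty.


Tracing the run of input #2 (h=6, n=4):
  B2->E, B1->T, B4->T, B8->F
collecting distinct outcomes: B1=T, B2=E, B4=T, B8=F
Answer: B1=T, B2=E, B4=T, B8=F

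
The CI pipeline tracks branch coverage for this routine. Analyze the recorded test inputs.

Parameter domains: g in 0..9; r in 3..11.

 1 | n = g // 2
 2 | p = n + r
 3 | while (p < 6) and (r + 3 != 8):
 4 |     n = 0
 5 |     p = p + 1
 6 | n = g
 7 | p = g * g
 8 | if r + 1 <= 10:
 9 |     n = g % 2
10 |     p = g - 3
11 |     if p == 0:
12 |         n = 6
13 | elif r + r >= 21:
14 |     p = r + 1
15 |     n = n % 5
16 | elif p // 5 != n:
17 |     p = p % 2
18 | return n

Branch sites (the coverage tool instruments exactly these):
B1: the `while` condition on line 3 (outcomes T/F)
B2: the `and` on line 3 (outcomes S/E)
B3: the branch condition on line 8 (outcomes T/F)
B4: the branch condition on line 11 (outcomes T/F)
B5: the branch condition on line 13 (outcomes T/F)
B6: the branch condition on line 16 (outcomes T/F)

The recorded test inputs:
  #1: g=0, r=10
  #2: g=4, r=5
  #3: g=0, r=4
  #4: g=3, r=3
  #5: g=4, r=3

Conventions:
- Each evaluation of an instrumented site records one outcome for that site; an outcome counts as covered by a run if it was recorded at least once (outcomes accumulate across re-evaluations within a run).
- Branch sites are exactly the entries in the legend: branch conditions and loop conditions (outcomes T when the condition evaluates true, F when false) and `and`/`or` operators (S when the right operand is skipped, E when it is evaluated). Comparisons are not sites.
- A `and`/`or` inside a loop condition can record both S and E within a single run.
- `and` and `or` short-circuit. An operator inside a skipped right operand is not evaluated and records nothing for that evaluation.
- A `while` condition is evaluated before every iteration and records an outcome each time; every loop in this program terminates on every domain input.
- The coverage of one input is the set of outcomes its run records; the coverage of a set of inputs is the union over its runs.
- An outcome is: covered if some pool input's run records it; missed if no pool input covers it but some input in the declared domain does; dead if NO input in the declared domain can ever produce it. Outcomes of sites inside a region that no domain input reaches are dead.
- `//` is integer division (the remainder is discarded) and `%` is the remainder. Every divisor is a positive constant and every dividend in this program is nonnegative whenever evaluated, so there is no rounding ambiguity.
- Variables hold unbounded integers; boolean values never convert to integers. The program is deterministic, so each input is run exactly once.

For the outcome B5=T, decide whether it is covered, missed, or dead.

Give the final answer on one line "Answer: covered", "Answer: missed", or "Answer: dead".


no pool input records B5=T
but domain input (g=0, r=11) does record it -> reachable, so missed
Answer: missed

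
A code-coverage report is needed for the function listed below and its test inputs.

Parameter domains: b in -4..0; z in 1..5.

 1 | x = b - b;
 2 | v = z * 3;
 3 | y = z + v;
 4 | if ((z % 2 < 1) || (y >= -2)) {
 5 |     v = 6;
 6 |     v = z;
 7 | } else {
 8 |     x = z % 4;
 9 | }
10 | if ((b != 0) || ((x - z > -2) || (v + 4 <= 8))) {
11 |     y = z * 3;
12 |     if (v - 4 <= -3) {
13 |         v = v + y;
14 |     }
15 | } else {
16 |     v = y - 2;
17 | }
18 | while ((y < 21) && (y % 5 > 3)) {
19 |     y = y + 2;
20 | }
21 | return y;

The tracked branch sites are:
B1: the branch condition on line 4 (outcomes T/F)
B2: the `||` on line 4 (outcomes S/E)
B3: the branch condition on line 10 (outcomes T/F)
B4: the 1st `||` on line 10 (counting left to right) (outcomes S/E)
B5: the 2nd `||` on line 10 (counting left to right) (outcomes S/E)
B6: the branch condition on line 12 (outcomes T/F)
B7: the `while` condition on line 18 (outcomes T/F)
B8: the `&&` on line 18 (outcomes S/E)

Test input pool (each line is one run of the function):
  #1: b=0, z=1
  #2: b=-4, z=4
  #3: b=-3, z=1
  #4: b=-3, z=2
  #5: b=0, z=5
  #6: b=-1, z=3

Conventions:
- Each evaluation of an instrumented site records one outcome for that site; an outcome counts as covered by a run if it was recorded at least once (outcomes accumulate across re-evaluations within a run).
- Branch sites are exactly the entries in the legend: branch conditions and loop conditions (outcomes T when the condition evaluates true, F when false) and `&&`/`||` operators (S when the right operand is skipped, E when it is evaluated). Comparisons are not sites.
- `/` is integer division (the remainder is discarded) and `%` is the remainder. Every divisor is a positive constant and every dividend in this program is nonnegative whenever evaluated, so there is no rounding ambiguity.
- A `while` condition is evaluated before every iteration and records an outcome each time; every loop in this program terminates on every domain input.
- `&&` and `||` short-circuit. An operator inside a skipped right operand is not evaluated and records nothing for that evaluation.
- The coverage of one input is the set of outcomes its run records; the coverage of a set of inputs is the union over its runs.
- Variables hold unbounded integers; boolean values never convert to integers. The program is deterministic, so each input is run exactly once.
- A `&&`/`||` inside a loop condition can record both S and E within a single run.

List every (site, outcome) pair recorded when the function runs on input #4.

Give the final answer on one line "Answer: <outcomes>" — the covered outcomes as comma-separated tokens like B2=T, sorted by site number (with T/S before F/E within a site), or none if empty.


Running input #4 (b=-3, z=2), event by event:
  B2->S, B1->T, B4->S, B3->T, B6->F, B8->E, B7->F
distinct outcomes covered: B1=T, B2=S, B3=T, B4=S, B6=F, B7=F, B8=E
Answer: B1=T, B2=S, B3=T, B4=S, B6=F, B7=F, B8=E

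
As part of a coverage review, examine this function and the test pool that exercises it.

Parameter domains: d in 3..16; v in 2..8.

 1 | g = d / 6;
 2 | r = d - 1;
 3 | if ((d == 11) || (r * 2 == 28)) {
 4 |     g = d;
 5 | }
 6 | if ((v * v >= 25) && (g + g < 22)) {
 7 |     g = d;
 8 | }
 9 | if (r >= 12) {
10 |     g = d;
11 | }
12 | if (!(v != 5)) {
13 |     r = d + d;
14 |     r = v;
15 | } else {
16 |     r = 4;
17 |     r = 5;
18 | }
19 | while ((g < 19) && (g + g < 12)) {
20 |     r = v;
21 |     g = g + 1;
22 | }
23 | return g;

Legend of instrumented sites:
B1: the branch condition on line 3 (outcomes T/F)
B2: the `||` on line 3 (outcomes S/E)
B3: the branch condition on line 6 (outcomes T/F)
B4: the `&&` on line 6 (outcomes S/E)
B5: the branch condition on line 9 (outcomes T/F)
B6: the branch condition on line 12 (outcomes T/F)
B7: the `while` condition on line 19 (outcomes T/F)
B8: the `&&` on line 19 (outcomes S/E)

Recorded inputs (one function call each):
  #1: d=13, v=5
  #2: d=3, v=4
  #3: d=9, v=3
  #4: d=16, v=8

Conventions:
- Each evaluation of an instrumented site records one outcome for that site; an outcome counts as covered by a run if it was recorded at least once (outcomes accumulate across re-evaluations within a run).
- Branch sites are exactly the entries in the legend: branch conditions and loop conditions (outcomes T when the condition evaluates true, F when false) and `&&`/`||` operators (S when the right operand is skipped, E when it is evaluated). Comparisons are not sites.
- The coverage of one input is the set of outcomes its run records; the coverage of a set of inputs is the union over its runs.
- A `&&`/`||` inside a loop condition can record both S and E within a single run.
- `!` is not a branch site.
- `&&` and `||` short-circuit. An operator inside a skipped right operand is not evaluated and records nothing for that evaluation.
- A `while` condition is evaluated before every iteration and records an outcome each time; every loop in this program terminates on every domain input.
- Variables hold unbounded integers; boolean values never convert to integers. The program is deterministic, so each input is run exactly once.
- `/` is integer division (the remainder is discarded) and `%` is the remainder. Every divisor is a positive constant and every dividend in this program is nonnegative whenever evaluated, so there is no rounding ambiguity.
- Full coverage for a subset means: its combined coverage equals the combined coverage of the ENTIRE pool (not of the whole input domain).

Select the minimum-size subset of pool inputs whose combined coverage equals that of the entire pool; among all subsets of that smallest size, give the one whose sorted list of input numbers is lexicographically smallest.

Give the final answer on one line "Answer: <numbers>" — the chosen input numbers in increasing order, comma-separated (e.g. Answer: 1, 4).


run #1 (d=13, v=5) runs B2->E, B1->F, B4->E, B3->T, B5->T, B6->T, B8->E, B7->F; records B1=F, B2=E, B3=T, B4=E, B5=T, B6=T, B7=F, B8=E
run #2 (d=3, v=4) runs B2->E, B1->F, B4->S, B3->F, B5->F, B6->F, B8->E, B7->T, B8->E, B7->T, B8->E, B7->T, B8->E, B7->T, ...; records B1=F, B2=E, B3=F, B4=S, B5=F, B6=F, B7=T, B7=F, B8=E
run #3 (d=9, v=3) runs B2->E, B1->F, B4->S, B3->F, B5->F, B6->F, B8->E, B7->T, B8->E, B7->T, B8->E, B7->T, B8->E, B7->T, ...; records B1=F, B2=E, B3=F, B4=S, B5=F, B6=F, B7=T, B7=F, B8=E
run #4 (d=16, v=8) runs B2->E, B1->F, B4->E, B3->T, B5->T, B6->F, B8->E, B7->F; records B1=F, B2=E, B3=T, B4=E, B5=T, B6=F, B7=F, B8=E
together the pool reaches 13 outcomes: B1=F, B2=E, B3=T, B3=F, B4=S, B4=E, B5=T, B5=F, B6=T, B6=F, B7=T, B7=F, B8=E
size 1 is not enough: best union over all size-1 subsets is 9/13
at size 2, {1, 2} reaches all 13 outcomes; every lexicographically earlier size-2 subset fails
Answer: 1, 2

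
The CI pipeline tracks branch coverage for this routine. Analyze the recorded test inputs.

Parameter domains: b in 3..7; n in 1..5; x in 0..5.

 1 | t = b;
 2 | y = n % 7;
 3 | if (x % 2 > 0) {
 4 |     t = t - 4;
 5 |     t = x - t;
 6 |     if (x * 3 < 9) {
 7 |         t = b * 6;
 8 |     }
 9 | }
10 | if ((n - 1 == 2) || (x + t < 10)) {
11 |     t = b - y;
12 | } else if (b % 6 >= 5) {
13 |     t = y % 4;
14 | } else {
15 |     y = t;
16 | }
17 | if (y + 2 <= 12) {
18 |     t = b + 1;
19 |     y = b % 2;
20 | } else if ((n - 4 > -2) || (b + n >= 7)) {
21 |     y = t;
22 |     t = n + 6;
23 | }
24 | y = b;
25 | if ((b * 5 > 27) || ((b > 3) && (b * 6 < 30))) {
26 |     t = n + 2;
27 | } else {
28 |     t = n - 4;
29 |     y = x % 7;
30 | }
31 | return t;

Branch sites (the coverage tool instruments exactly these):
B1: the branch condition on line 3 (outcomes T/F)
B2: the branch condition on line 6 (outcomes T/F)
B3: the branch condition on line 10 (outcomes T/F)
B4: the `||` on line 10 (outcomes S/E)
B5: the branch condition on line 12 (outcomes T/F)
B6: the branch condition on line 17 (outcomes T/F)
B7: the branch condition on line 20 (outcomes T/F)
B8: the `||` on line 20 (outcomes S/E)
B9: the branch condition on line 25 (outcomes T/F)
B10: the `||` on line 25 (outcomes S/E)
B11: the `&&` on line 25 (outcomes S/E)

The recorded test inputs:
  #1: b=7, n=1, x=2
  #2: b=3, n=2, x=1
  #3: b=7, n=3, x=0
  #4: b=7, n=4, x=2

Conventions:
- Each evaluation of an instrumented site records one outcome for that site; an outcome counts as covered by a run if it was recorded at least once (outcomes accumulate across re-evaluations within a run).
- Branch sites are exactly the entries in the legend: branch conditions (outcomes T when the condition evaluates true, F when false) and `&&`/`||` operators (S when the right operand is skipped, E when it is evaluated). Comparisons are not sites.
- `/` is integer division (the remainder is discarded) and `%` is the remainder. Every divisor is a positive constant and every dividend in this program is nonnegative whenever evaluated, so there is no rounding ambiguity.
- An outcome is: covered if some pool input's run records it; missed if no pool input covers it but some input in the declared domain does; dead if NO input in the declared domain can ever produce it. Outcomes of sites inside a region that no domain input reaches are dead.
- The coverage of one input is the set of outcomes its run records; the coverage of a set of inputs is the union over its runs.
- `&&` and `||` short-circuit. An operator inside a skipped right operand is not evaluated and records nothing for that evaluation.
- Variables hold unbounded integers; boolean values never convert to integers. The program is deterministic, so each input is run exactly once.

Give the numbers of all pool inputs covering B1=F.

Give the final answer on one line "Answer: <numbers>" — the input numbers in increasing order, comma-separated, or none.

input #1 (b=7, n=1, x=2): covers B1=F
input #2 (b=3, n=2, x=1): misses B1=F
input #3 (b=7, n=3, x=0): covers B1=F
input #4 (b=7, n=4, x=2): covers B1=F

Answer: 1, 3, 4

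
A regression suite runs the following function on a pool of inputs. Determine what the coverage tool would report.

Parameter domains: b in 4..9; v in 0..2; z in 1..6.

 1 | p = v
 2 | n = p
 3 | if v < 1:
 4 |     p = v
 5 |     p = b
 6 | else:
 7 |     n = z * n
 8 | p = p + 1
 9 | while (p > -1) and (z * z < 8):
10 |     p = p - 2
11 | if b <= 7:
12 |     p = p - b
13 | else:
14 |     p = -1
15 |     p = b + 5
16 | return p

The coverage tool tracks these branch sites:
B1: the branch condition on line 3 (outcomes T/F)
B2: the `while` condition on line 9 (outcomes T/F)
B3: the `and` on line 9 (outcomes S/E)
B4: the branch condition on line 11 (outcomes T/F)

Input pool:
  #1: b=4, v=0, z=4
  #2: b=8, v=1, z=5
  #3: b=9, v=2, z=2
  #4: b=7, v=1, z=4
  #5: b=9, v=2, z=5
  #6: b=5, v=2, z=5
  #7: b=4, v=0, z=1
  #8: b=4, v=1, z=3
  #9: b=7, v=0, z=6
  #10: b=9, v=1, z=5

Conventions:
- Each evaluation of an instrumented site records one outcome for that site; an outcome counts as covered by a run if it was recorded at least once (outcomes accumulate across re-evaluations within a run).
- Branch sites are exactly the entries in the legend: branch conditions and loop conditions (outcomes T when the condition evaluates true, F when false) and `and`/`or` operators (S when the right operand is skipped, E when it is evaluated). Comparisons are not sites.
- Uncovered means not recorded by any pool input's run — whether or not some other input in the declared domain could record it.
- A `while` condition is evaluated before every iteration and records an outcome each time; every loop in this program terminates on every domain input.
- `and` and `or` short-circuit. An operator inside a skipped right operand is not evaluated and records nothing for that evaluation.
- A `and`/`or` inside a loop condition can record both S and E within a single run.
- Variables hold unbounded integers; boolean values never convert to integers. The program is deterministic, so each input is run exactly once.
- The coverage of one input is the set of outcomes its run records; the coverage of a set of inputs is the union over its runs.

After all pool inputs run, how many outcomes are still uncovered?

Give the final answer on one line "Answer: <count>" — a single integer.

#1 (b=4, v=0, z=4) -> covered: B1=T, B2=F, B3=E, B4=T
#2 (b=8, v=1, z=5) -> covered: B1=F, B2=F, B3=E, B4=F
#3 (b=9, v=2, z=2) -> covered: B1=F, B2=T, B2=F, B3=S, B3=E, B4=F
#4 (b=7, v=1, z=4) -> covered: B1=F, B2=F, B3=E, B4=T
#5 (b=9, v=2, z=5) -> covered: B1=F, B2=F, B3=E, B4=F
#6 (b=5, v=2, z=5) -> covered: B1=F, B2=F, B3=E, B4=T
#7 (b=4, v=0, z=1) -> covered: B1=T, B2=T, B2=F, B3=S, B3=E, B4=T
#8 (b=4, v=1, z=3) -> covered: B1=F, B2=F, B3=E, B4=T
#9 (b=7, v=0, z=6) -> covered: B1=T, B2=F, B3=E, B4=T
#10 (b=9, v=1, z=5) -> covered: B1=F, B2=F, B3=E, B4=F
union over the pool: B1=T, B1=F, B2=T, B2=F, B3=S, B3=E, B4=T, B4=F
uncovered (0 of 8): none

Answer: 0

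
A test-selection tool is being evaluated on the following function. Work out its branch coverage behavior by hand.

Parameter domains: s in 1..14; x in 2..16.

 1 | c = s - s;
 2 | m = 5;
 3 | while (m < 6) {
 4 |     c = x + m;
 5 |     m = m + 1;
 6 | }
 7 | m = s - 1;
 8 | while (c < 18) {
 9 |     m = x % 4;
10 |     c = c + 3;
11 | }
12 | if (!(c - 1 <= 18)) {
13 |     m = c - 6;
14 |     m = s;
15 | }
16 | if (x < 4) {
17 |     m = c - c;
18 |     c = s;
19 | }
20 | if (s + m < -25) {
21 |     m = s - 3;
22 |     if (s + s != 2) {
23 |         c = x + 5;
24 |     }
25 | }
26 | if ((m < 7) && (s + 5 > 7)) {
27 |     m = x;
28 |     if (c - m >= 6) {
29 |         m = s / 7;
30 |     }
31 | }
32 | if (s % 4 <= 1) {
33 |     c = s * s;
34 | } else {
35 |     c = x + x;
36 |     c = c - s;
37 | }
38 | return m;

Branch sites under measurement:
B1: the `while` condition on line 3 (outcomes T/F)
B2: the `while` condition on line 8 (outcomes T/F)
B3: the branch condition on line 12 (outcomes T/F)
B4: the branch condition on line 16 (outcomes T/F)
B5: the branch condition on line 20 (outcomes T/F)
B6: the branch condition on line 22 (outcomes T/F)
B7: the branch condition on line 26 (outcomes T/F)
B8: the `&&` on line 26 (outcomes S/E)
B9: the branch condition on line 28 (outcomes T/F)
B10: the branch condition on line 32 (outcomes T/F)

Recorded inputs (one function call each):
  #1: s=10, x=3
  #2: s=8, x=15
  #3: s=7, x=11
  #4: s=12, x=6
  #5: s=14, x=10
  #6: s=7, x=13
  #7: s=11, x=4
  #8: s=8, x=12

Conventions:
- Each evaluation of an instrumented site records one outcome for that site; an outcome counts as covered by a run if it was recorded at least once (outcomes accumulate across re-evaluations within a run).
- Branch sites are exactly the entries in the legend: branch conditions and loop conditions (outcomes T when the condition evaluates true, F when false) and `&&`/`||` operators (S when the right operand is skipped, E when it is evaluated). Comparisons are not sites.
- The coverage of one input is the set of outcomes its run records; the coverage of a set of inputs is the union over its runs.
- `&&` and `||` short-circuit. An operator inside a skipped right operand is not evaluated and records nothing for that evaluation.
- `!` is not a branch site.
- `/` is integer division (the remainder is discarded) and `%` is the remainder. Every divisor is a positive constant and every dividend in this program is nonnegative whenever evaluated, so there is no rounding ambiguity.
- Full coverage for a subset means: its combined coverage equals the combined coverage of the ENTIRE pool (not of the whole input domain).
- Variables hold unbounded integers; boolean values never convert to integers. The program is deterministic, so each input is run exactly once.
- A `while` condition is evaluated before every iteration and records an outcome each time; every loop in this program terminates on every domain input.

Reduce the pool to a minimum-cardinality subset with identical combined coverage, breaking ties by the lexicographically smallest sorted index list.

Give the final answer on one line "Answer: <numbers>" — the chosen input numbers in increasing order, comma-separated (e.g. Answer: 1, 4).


#1 (s=10, x=3) -> covered: B1=T, B1=F, B2=T, B2=F, B3=T, B4=T, B5=F, B7=T, B8=E, B9=T, B10=F
#2 (s=8, x=15) -> covered: B1=T, B1=F, B2=F, B3=T, B4=F, B5=F, B7=F, B8=S, B10=T
#3 (s=7, x=11) -> covered: B1=T, B1=F, B2=T, B2=F, B3=F, B4=F, B5=F, B7=T, B8=E, B9=T, B10=F
#4 (s=12, x=6) -> covered: B1=T, B1=F, B2=T, B2=F, B3=T, B4=F, B5=F, B7=F, B8=S, B10=T
#5 (s=14, x=10) -> covered: B1=T, B1=F, B2=T, B2=F, B3=F, B4=F, B5=F, B7=T, B8=E, B9=T, B10=F
#6 (s=7, x=13) -> covered: B1=T, B1=F, B2=F, B3=F, B4=F, B5=F, B7=T, B8=E, B9=F, B10=F
#7 (s=11, x=4) -> covered: B1=T, B1=F, B2=T, B2=F, B3=F, B4=F, B5=F, B7=T, B8=E, B9=T, B10=F
#8 (s=8, x=12) -> covered: B1=T, B1=F, B2=T, B2=F, B3=T, B4=F, B5=F, B7=F, B8=S, B10=T
union over all inputs: B1=T, B1=F, B2=T, B2=F, B3=T, B3=F, B4=T, B4=F, B5=F, B7=T, B7=F, B8=S, B8=E, B9=T, B9=F, B10=T, B10=F (17 outcomes)
size 1 is not enough: best union over all size-1 subsets is 11/17
size 2 is not enough: best union over all size-2 subsets is 15/17
at size 3, {1, 2, 6} reaches all 17 outcomes; every lexicographically earlier size-3 subset fails
Answer: 1, 2, 6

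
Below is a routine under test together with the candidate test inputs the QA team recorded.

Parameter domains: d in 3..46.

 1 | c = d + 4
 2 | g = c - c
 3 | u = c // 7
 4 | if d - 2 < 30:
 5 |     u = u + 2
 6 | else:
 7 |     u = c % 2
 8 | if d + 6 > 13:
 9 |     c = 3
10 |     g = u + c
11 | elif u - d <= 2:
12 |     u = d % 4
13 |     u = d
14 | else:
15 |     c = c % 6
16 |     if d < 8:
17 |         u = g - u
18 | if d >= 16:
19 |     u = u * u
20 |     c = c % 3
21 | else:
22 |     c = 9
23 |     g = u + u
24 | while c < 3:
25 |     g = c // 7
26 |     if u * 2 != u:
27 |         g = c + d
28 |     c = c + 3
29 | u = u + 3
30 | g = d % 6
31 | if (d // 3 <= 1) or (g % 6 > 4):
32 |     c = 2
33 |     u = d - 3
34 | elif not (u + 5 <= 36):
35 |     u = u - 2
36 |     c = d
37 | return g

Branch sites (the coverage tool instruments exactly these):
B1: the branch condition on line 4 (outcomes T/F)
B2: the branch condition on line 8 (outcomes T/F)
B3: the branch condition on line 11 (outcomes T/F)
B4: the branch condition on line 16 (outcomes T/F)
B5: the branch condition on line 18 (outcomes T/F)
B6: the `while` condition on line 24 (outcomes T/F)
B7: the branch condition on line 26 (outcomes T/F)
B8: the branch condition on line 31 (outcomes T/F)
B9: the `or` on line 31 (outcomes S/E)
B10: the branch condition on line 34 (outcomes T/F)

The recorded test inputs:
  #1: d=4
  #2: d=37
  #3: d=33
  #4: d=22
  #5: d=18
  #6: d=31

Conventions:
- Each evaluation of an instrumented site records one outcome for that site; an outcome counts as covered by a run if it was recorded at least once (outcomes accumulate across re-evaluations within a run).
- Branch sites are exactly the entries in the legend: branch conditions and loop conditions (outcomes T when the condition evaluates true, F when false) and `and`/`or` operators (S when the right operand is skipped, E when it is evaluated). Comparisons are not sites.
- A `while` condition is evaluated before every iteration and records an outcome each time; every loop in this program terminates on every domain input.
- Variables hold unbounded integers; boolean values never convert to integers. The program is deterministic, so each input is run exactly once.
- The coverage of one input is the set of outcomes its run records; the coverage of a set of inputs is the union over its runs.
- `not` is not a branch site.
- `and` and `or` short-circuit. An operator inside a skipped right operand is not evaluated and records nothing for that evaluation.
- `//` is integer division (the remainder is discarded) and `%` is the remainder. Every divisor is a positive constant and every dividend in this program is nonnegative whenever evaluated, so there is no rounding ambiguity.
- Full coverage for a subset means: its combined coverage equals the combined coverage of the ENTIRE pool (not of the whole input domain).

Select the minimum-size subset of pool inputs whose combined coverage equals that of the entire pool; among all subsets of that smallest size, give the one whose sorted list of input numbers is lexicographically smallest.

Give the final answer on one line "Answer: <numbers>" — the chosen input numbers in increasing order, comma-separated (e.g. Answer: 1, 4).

input #1, d=4: outcomes B1=T, B2=F, B3=T, B5=F, B6=F, B8=T, B9=S
input #2, d=37: outcomes B1=F, B2=T, B5=T, B6=T, B6=F, B7=T, B8=F, B9=E, B10=F
input #3, d=33: outcomes B1=F, B2=T, B5=T, B6=T, B6=F, B7=T, B8=F, B9=E, B10=F
input #4, d=22: outcomes B1=T, B2=T, B5=T, B6=T, B6=F, B7=T, B8=F, B9=E, B10=F
input #5, d=18: outcomes B1=T, B2=T, B5=T, B6=T, B6=F, B7=T, B8=F, B9=E, B10=F
input #6, d=31: outcomes B1=T, B2=T, B5=T, B6=T, B6=F, B7=T, B8=F, B9=E, B10=T
pool-wide coverage (16 outcomes): B1=T, B1=F, B2=T, B2=F, B3=T, B5=T, B5=F, B6=T, B6=F, B7=T, B8=T, B8=F, B9=S, B9=E, B10=T, B10=F
checked all size-1 subsets: none covers 16 outcomes (max 9/16)
checked all size-2 subsets: none covers 16 outcomes (max 15/16)
inputs {1, 2, 6} (size 3) cover everything; no size-3 subset with a lexicographically smaller index list covers all 16

Answer: 1, 2, 6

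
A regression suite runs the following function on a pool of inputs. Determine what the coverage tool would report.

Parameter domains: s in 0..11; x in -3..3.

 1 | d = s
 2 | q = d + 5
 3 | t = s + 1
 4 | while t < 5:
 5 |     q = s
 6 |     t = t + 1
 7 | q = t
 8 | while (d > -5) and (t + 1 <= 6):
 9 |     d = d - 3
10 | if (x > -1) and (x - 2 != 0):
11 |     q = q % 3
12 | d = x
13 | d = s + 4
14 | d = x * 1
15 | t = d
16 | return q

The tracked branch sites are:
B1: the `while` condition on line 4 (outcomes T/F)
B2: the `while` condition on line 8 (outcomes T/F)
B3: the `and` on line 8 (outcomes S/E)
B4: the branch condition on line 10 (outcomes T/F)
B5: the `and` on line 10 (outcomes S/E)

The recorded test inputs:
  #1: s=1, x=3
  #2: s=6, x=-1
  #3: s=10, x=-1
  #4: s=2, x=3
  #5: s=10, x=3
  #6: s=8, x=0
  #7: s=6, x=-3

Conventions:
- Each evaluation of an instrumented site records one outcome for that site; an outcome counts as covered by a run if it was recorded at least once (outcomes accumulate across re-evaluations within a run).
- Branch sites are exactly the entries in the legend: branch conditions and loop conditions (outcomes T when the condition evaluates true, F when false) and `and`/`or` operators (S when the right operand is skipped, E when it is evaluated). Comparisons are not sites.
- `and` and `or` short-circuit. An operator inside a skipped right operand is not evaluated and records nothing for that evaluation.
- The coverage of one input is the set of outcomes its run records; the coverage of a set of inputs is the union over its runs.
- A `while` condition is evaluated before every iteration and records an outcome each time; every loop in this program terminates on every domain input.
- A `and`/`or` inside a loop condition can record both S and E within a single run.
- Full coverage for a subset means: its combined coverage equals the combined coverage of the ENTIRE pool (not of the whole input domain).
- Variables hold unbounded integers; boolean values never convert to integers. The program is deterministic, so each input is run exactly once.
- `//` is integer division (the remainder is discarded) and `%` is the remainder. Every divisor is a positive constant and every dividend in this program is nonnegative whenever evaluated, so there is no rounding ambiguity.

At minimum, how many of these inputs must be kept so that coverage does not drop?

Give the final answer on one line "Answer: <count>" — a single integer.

test 1 (s=1, x=3) fires B1->T, B1->T, B1->T, B1->F, B3->E, B2->T, B3->E, B2->T, B3->S, B2->F, B5->E, B4->T; hits B1=T, B1=F, B2=T, B2=F, B3=S, B3=E, B4=T, B5=E
test 2 (s=6, x=-1) fires B1->F, B3->E, B2->F, B5->S, B4->F; hits B1=F, B2=F, B3=E, B4=F, B5=S
test 3 (s=10, x=-1) fires B1->F, B3->E, B2->F, B5->S, B4->F; hits B1=F, B2=F, B3=E, B4=F, B5=S
test 4 (s=2, x=3) fires B1->T, B1->T, B1->F, B3->E, B2->T, B3->E, B2->T, B3->E, B2->T, B3->S, B2->F, B5->E, B4->T; hits B1=T, B1=F, B2=T, B2=F, B3=S, B3=E, B4=T, B5=E
test 5 (s=10, x=3) fires B1->F, B3->E, B2->F, B5->E, B4->T; hits B1=F, B2=F, B3=E, B4=T, B5=E
test 6 (s=8, x=0) fires B1->F, B3->E, B2->F, B5->E, B4->T; hits B1=F, B2=F, B3=E, B4=T, B5=E
test 7 (s=6, x=-3) fires B1->F, B3->E, B2->F, B5->S, B4->F; hits B1=F, B2=F, B3=E, B4=F, B5=S
the full pool covers 10 outcomes: B1=T, B1=F, B2=T, B2=F, B3=S, B3=E, B4=T, B4=F, B5=S, B5=E
every size-1 subset falls short of the 10 outcomes (best: 8/10)
inputs {1, 2} (size 2) cover everything; no size-2 subset with a lexicographically smaller index list covers all 10

Answer: 2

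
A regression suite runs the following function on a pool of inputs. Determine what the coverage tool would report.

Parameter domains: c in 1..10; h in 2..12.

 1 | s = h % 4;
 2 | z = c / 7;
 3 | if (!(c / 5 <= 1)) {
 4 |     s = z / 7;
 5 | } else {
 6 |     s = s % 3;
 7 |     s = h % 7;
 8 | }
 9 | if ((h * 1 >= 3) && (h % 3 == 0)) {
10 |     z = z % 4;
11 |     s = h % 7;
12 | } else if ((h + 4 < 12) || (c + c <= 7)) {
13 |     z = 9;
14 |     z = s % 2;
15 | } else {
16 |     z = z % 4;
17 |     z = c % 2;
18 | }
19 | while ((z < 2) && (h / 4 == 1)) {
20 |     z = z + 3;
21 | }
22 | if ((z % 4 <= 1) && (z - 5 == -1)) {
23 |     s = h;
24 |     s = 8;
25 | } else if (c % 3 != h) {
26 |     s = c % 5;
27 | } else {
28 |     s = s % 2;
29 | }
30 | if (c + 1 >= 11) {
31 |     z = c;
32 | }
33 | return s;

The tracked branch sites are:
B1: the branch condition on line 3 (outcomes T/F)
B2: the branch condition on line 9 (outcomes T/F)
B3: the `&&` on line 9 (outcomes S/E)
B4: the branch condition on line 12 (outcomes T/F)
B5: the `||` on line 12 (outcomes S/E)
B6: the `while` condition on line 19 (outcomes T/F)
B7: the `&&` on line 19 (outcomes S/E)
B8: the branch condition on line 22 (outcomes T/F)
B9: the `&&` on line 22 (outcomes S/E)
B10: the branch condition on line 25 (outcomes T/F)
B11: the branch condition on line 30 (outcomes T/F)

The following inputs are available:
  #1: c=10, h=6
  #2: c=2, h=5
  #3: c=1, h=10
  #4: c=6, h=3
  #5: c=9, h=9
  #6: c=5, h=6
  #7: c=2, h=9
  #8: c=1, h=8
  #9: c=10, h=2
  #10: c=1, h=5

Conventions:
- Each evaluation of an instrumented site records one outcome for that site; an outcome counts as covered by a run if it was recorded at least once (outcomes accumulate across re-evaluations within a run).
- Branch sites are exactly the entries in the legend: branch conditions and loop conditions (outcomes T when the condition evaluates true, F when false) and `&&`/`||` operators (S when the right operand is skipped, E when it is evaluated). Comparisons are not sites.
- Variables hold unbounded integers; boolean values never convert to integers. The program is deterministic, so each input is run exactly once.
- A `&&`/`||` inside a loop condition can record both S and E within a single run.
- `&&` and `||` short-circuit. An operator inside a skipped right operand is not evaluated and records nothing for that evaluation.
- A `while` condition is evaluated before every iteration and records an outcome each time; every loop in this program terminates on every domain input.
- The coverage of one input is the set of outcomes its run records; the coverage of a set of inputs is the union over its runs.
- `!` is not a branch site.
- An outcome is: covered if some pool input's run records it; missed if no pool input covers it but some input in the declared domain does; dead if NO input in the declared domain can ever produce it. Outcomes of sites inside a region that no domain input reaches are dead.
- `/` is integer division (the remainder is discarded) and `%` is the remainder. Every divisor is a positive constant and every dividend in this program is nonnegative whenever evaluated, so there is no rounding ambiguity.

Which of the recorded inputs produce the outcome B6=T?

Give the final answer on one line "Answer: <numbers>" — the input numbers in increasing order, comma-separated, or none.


input #1 (c=10, h=6): hits B6=T
input #2 (c=2, h=5): hits B6=T
input #3 (c=1, h=10): never hits B6=T
input #4 (c=6, h=3): never hits B6=T
input #5 (c=9, h=9): never hits B6=T
input #6 (c=5, h=6): hits B6=T
input #7 (c=2, h=9): never hits B6=T
input #8 (c=1, h=8): never hits B6=T
input #9 (c=10, h=2): never hits B6=T
input #10 (c=1, h=5): hits B6=T
Answer: 1, 2, 6, 10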